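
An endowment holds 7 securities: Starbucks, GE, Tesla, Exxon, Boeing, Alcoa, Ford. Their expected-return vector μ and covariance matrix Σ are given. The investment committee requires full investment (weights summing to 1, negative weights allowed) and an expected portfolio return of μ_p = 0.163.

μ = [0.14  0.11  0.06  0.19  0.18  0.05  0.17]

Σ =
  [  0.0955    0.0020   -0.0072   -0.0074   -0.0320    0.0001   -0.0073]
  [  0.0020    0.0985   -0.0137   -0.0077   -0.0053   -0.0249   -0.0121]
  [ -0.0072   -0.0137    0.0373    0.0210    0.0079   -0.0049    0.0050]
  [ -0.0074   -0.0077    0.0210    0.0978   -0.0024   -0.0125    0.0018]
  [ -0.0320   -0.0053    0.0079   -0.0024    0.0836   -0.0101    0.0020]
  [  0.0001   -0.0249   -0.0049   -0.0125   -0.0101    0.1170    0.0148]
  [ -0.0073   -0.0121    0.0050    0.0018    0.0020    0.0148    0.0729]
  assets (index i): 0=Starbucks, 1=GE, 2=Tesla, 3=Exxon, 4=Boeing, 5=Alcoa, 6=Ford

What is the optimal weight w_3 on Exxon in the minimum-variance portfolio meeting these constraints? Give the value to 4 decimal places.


0.1990

u=Σ⁻¹μ = [3.0346  2.1307  0.6999  2.3755  3.5288  1.1429  2.5540]
v=Σ⁻¹𝟙 = [20.7658  21.1364  29.2082  9.3966  20.2890  15.3105  13.4048]
a=μᵀu=2.279074  b=𝟙ᵀu=15.466441  c=𝟙ᵀv=129.511413  D=ac−b²=55.955259
λ₁=(c·0.163−b)/D = (129.511413·0.163−15.466441)/55.955259 = 0.100865
λ₂=(a−b·0.163)/D = (2.279074−15.466441·0.163)/55.955259 = -0.004324
w* = 0.100865·u + -0.004324·v:
  w_0 = 0.100865·3.0346 + -0.004324·20.7658 = 0.2163  (Starbucks)
  w_1 = 0.100865·2.1307 + -0.004324·21.1364 = 0.1235  (GE)
  w_2 = 0.100865·0.6999 + -0.004324·29.2082 = -0.0557  (Tesla)
  w_3 = 0.100865·2.3755 + -0.004324·9.3966 = 0.1990  (Exxon)
  w_4 = 0.100865·3.5288 + -0.004324·20.2890 = 0.2682  (Boeing)
  w_5 = 0.100865·1.1429 + -0.004324·15.3105 = 0.0491  (Alcoa)
  w_6 = 0.100865·2.5540 + -0.004324·13.4048 = 0.1996  (Ford)
Σw_i=1.0000  μᵀw=0.1630
σ²=wᵀΣw=λ₁·μ_p+λ₂ = 0.100865·0.163 + -0.004324 = 0.012117 ≈ 0.0121


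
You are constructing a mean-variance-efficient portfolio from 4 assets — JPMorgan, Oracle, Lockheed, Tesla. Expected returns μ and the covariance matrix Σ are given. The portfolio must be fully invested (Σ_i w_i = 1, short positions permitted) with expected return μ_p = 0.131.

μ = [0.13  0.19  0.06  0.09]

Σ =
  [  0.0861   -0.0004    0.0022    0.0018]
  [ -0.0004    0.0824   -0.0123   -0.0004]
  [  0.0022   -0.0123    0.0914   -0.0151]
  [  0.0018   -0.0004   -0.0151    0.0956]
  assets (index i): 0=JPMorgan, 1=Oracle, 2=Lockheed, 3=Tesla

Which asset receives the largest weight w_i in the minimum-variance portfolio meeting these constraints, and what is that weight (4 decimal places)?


Oracle (0.3776)

g=Σ⁻¹μ = [1.4693  2.4882  1.1383  1.1040]
h=Σ⁻¹𝟙 = [11.0416  14.4462  14.7067  12.6357]
a=μᵀg=0.831426  b=𝟙ᵀg=6.199795  c=𝟙ᵀh=52.830197  D=ac−b²=5.486950
λ₁=(c·0.131−b)/D = (52.830197·0.131−6.199795)/5.486950 = 0.131396
λ₂=(a−b·0.131)/D = (0.831426−6.199795·0.131)/5.486950 = 0.003509
w* = 0.131396·g + 0.003509·h:
  w_0 = 0.131396·1.4693 + 0.003509·11.0416 = 0.2318  (JPMorgan)
  w_1 = 0.131396·2.4882 + 0.003509·14.4462 = 0.3776  (Oracle)
  w_2 = 0.131396·1.1383 + 0.003509·14.7067 = 0.2012  (Lockheed)
  w_3 = 0.131396·1.1040 + 0.003509·12.6357 = 0.1894  (Tesla)
Σw_i=1.0000  μᵀw=0.1310
σ²=wᵀΣw=λ₁·μ_p+λ₂ = 0.131396·0.131 + 0.003509 = 0.020722 ≈ 0.0207


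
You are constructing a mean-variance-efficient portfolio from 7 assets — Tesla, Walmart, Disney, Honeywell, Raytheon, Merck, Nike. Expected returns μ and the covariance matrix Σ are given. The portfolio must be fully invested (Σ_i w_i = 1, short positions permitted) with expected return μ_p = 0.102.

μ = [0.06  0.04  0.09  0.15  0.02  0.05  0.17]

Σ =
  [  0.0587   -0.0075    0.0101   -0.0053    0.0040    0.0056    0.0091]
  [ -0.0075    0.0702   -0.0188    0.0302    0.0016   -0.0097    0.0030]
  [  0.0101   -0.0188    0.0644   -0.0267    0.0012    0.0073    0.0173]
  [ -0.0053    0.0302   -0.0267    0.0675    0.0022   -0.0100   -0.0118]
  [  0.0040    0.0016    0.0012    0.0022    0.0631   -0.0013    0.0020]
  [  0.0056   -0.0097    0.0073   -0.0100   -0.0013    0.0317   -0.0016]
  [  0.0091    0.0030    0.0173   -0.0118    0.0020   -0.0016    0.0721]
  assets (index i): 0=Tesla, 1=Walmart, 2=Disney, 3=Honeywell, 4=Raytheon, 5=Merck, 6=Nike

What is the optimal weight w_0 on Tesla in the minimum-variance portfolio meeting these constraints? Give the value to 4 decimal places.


0.0585

p=Σ⁻¹μ = [0.3754  -0.3719  1.9199  3.9694  0.0946  2.3405  2.5642]
q=Σ⁻¹𝟙 = [11.2508  14.9718  20.5858  24.3308  13.9435  38.2179  11.3306]
a=μᵀp=1.330691  b=𝟙ᵀp=10.892218  c=𝟙ᵀq=134.631107  D=ac−b²=60.512061
λ₁=(c·0.102−b)/D = (134.631107·0.102−10.892218)/60.512061 = 0.046935
λ₂=(a−b·0.102)/D = (1.330691−10.892218·0.102)/60.512061 = 0.003630
w* = 0.046935·p + 0.003630·q:
  w_0 = 0.046935·0.3754 + 0.003630·11.2508 = 0.0585  (Tesla)
  w_1 = 0.046935·-0.3719 + 0.003630·14.9718 = 0.0369  (Walmart)
  w_2 = 0.046935·1.9199 + 0.003630·20.5858 = 0.1648  (Disney)
  w_3 = 0.046935·3.9694 + 0.003630·24.3308 = 0.2746  (Honeywell)
  w_4 = 0.046935·0.0946 + 0.003630·13.9435 = 0.0551  (Raytheon)
  w_5 = 0.046935·2.3405 + 0.003630·38.2179 = 0.2486  (Merck)
  w_6 = 0.046935·2.5642 + 0.003630·11.3306 = 0.1615  (Nike)
Σw_i=1.0000  μᵀw=0.1020
σ²=wᵀΣw=λ₁·μ_p+λ₂ = 0.046935·0.102 + 0.003630 = 0.008418 ≈ 0.0084


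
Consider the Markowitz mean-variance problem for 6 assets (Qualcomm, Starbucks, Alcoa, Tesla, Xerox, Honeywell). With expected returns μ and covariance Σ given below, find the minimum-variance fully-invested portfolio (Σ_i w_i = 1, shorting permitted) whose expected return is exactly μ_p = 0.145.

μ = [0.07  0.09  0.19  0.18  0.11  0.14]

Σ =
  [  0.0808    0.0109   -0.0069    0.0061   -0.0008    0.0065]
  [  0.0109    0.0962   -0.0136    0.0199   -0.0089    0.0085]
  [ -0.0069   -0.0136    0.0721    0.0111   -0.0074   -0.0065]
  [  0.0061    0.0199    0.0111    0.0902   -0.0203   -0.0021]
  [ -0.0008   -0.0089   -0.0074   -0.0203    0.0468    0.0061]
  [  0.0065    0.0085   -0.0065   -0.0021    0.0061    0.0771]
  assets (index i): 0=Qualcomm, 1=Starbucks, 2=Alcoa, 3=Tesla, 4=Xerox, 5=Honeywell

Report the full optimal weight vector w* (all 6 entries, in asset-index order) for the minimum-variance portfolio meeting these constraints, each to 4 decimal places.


u=Σ⁻¹μ = [0.7267  1.0341  3.0962  2.2312  3.8003  1.6617]
v=Σ⁻¹𝟙 = [11.0221  11.1728  19.1761  12.7060  30.8779  10.3289]
a=μᵀu=1.784508  b=𝟙ᵀu=12.550268  c=𝟙ᵀv=95.283899  D=ac−b²=12.525626
λ₁=(c·0.145−b)/D = (95.283899·0.145−12.550268)/12.525626 = 0.101065
λ₂=(a−b·0.145)/D = (1.784508−12.550268·0.145)/12.525626 = -0.002817
w* = 0.101065·u + -0.002817·v:
  w_0 = 0.101065·0.7267 + -0.002817·11.0221 = 0.0424  (Qualcomm)
  w_1 = 0.101065·1.0341 + -0.002817·11.1728 = 0.0730  (Starbucks)
  w_2 = 0.101065·3.0962 + -0.002817·19.1761 = 0.2589  (Alcoa)
  w_3 = 0.101065·2.2312 + -0.002817·12.7060 = 0.1897  (Tesla)
  w_4 = 0.101065·3.8003 + -0.002817·30.8779 = 0.2971  (Xerox)
  w_5 = 0.101065·1.6617 + -0.002817·10.3289 = 0.1388  (Honeywell)
Σw_i=1.0000  μᵀw=0.1450
σ²=wᵀΣw=λ₁·μ_p+λ₂ = 0.101065·0.145 + -0.002817 = 0.011838 ≈ 0.0118

0.0424  0.0730  0.2589  0.1897  0.2971  0.1388


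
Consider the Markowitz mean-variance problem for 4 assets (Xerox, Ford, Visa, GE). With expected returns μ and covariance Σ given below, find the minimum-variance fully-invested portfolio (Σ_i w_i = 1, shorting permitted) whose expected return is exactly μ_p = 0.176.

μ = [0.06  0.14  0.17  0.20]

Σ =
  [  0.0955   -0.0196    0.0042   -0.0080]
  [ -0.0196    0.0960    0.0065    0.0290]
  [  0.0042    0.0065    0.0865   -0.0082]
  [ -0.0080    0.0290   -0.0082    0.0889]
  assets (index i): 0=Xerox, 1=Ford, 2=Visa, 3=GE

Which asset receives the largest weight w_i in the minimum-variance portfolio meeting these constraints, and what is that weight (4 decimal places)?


x=Σ⁻¹μ = [0.8941  0.8195  2.0740  2.2541]
y=Σ⁻¹𝟙 = [12.7186  9.0900  11.2522  10.4658]
a=μᵀx=0.971788  b=𝟙ᵀx=6.041748  c=𝟙ᵀy=43.526619  D=ac−b²=5.795912
λ₁=(c·0.176−b)/D = (43.526619·0.176−6.041748)/5.795912 = 0.279324
λ₂=(a−b·0.176)/D = (0.971788−6.041748·0.176)/5.795912 = -0.015797
w* = 0.279324·x + -0.015797·y:
  w_0 = 0.279324·0.8941 + -0.015797·12.7186 = 0.0488  (Xerox)
  w_1 = 0.279324·0.8195 + -0.015797·9.0900 = 0.0853  (Ford)
  w_2 = 0.279324·2.0740 + -0.015797·11.2522 = 0.4016  (Visa)
  w_3 = 0.279324·2.2541 + -0.015797·10.4658 = 0.4643  (GE)
Σw_i=1.0000  μᵀw=0.1760
σ²=wᵀΣw=λ₁·μ_p+λ₂ = 0.279324·0.176 + -0.015797 = 0.033364 ≈ 0.0334

GE (0.4643)


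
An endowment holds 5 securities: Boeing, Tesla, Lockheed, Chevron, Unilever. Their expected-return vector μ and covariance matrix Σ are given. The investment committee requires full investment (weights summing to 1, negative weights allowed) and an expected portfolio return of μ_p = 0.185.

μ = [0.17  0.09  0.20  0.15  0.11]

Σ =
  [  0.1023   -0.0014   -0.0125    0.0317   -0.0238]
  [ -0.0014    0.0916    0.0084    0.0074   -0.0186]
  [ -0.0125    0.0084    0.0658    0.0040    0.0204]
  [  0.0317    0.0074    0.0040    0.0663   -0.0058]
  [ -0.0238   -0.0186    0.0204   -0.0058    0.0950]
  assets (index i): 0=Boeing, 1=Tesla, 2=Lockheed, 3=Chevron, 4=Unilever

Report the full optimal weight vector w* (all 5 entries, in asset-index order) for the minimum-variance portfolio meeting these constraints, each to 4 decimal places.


x=Σ⁻¹μ = [1.9591  0.9224  2.8217  1.1658  1.2946]
y=Σ⁻¹𝟙 = [11.8979  12.2512  11.0106  8.5930  14.0659]
a=μᵀx=1.297678  b=𝟙ᵀx=8.163573  c=𝟙ᵀy=57.818621  D=ac−b²=8.386017
λ₁=(c·0.185−b)/D = (57.818621·0.185−8.163573)/8.386017 = 0.302035
λ₂=(a−b·0.185)/D = (1.297678−8.163573·0.185)/8.386017 = -0.025350
w* = 0.302035·x + -0.025350·y:
  w_0 = 0.302035·1.9591 + -0.025350·11.8979 = 0.2901  (Boeing)
  w_1 = 0.302035·0.9224 + -0.025350·12.2512 = -0.0320  (Tesla)
  w_2 = 0.302035·2.8217 + -0.025350·11.0106 = 0.5731  (Lockheed)
  w_3 = 0.302035·1.1658 + -0.025350·8.5930 = 0.1343  (Chevron)
  w_4 = 0.302035·1.2946 + -0.025350·14.0659 = 0.0344  (Unilever)
Σw_i=1.0000  μᵀw=0.1850
σ²=wᵀΣw=λ₁·μ_p+λ₂ = 0.302035·0.185 + -0.025350 = 0.030527 ≈ 0.0305

0.2901  -0.0320  0.5731  0.1343  0.0344


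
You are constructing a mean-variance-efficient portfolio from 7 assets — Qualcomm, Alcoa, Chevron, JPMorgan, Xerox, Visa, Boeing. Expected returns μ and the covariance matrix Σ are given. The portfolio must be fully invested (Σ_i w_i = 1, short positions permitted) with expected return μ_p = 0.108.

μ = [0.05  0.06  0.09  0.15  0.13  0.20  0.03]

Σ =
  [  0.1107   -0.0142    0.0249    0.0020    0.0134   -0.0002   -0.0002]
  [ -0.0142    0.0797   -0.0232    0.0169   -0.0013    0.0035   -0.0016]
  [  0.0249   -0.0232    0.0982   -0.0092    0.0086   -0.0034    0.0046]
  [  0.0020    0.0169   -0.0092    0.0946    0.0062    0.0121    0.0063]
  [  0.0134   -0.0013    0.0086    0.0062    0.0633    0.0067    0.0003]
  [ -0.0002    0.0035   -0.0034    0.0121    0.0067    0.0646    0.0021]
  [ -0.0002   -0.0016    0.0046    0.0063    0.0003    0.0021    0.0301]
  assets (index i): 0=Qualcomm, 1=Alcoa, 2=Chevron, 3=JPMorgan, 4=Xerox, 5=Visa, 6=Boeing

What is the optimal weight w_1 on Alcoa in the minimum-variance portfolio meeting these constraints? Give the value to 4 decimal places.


p=Σ⁻¹μ = [0.1054  0.7821  1.1185  1.0745  1.4980  2.7420  0.4369]
q=Σ⁻¹𝟙 = [7.3880  16.3121  10.5527  4.1801  11.2865  12.2233  30.6859]
a=μᵀp=1.070270  b=𝟙ᵀp=7.757366  c=𝟙ᵀq=92.628627  D=ac−b²=38.960956
λ₁=(c·0.108−b)/D = (92.628627·0.108−7.757366)/38.960956 = 0.057661
λ₂=(a−b·0.108)/D = (1.070270−7.757366·0.108)/38.960956 = 0.005967
w* = 0.057661·p + 0.005967·q:
  w_0 = 0.057661·0.1054 + 0.005967·7.3880 = 0.0502  (Qualcomm)
  w_1 = 0.057661·0.7821 + 0.005967·16.3121 = 0.1424  (Alcoa)
  w_2 = 0.057661·1.1185 + 0.005967·10.5527 = 0.1275  (Chevron)
  w_3 = 0.057661·1.0745 + 0.005967·4.1801 = 0.0869  (JPMorgan)
  w_4 = 0.057661·1.4980 + 0.005967·11.2865 = 0.1537  (Xerox)
  w_5 = 0.057661·2.7420 + 0.005967·12.2233 = 0.2310  (Visa)
  w_6 = 0.057661·0.4369 + 0.005967·30.6859 = 0.2083  (Boeing)
Σw_i=1.0000  μᵀw=0.1080
σ²=wᵀΣw=λ₁·μ_p+λ₂ = 0.057661·0.108 + 0.005967 = 0.012194 ≈ 0.0122

0.1424


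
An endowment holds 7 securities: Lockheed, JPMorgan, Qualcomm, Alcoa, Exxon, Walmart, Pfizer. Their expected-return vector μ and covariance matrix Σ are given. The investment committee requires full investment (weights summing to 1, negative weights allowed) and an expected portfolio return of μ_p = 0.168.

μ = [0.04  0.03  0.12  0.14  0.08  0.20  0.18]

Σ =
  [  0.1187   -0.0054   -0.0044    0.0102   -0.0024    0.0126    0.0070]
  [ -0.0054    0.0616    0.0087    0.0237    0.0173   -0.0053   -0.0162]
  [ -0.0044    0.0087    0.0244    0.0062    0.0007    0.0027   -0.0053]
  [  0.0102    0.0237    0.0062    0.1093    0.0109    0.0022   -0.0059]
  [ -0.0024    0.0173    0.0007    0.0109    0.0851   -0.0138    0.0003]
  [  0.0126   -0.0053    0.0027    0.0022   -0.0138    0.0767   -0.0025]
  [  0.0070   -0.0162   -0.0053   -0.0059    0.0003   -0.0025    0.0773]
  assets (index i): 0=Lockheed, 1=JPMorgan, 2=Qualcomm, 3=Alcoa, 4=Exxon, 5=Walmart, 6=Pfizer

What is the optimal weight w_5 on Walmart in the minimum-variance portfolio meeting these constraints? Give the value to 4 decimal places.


g=Σ⁻¹μ = [0.0082  0.0639  4.9326  0.9658  1.1935  2.7165  2.8364]
h=Σ⁻¹𝟙 = [7.9022  13.2446  39.0824  2.9636  10.7410  13.7233  18.3047]
a=μᵀg=1.878702  b=𝟙ᵀg=12.717003  c=𝟙ᵀh=105.961796  D=ac−b²=37.348485
λ₁=(c·0.168−b)/D = (105.961796·0.168−12.717003)/37.348485 = 0.136139
λ₂=(a−b·0.168)/D = (1.878702−12.717003·0.168)/37.348485 = -0.006901
w* = 0.136139·g + -0.006901·h:
  w_0 = 0.136139·0.0082 + -0.006901·7.9022 = -0.0534  (Lockheed)
  w_1 = 0.136139·0.0639 + -0.006901·13.2446 = -0.0827  (JPMorgan)
  w_2 = 0.136139·4.9326 + -0.006901·39.0824 = 0.4018  (Qualcomm)
  w_3 = 0.136139·0.9658 + -0.006901·2.9636 = 0.1110  (Alcoa)
  w_4 = 0.136139·1.1935 + -0.006901·10.7410 = 0.0884  (Exxon)
  w_5 = 0.136139·2.7165 + -0.006901·13.7233 = 0.2751  (Walmart)
  w_6 = 0.136139·2.8364 + -0.006901·18.3047 = 0.2598  (Pfizer)
Σw_i=1.0000  μᵀw=0.1680
σ²=wᵀΣw=λ₁·μ_p+λ₂ = 0.136139·0.168 + -0.006901 = 0.015970 ≈ 0.0160

0.2751


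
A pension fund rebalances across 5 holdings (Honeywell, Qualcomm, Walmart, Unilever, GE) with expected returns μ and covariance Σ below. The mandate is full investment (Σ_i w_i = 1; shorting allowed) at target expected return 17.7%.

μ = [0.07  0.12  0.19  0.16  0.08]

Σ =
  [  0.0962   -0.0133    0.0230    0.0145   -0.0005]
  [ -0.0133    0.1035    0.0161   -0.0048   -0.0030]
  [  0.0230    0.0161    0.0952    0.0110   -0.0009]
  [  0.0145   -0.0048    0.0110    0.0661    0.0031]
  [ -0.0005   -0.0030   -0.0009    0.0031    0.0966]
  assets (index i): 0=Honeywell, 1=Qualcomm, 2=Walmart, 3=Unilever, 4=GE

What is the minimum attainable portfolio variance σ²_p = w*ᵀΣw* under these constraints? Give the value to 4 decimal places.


p=Σ⁻¹μ = [0.1884  1.0699  1.5268  2.1650  0.8071]
q=Σ⁻¹𝟙 = [8.8107  10.8761  5.1741  12.6379  10.3780]
a=μᵀp=0.842643  b=𝟙ᵀp=5.757253  c=𝟙ᵀq=47.876712  D=ac−b²=7.197003
λ₁=(c·0.177−b)/D = (47.876712·0.177−5.757253)/7.197003 = 0.377508
λ₂=(a−b·0.177)/D = (0.842643−5.757253·0.177)/7.197003 = -0.024509
w* = 0.377508·p + -0.024509·q:
  w_0 = 0.377508·0.1884 + -0.024509·8.8107 = -0.1448  (Honeywell)
  w_1 = 0.377508·1.0699 + -0.024509·10.8761 = 0.1373  (Qualcomm)
  w_2 = 0.377508·1.5268 + -0.024509·5.1741 = 0.4496  (Walmart)
  w_3 = 0.377508·2.1650 + -0.024509·12.6379 = 0.5076  (Unilever)
  w_4 = 0.377508·0.8071 + -0.024509·10.3780 = 0.0503  (GE)
Σw_i=1.0000  μᵀw=0.1770
σ²=wᵀΣw=λ₁·μ_p+λ₂ = 0.377508·0.177 + -0.024509 = 0.042310 ≈ 0.0423

0.0423


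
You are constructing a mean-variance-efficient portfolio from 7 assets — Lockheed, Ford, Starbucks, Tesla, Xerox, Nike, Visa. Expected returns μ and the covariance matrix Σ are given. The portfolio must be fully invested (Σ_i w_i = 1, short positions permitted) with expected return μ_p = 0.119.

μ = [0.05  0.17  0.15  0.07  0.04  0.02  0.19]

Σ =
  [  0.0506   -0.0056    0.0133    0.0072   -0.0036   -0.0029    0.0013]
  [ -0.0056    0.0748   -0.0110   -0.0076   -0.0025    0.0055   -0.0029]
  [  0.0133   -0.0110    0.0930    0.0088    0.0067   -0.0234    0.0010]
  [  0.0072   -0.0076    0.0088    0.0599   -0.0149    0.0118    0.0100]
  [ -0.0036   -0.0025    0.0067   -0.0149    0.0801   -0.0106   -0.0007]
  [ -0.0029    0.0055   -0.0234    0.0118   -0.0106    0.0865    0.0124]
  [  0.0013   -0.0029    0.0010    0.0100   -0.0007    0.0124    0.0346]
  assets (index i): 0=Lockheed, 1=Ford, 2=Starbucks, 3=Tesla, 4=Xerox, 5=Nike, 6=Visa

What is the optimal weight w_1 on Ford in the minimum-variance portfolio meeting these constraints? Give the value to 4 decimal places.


u=Σ⁻¹μ = [0.6895  2.8716  1.6347  0.4701  0.5820  -0.2870  5.6376]
v=Σ⁻¹𝟙 = [18.4199  18.2789  10.2366  13.7785  17.2201  10.8742  21.9149]
a=μᵀu=1.889454  b=𝟙ᵀu=11.598514  c=𝟙ᵀv=110.723152  D=ac−b²=74.680830
λ₁=(c·0.119−b)/D = (110.723152·0.119−11.598514)/74.680830 = 0.021124
λ₂=(a−b·0.119)/D = (1.889454−11.598514·0.119)/74.680830 = 0.006819
w* = 0.021124·u + 0.006819·v:
  w_0 = 0.021124·0.6895 + 0.006819·18.4199 = 0.1402  (Lockheed)
  w_1 = 0.021124·2.8716 + 0.006819·18.2789 = 0.1853  (Ford)
  w_2 = 0.021124·1.6347 + 0.006819·10.2366 = 0.1043  (Starbucks)
  w_3 = 0.021124·0.4701 + 0.006819·13.7785 = 0.1039  (Tesla)
  w_4 = 0.021124·0.5820 + 0.006819·17.2201 = 0.1297  (Xerox)
  w_5 = 0.021124·-0.2870 + 0.006819·10.8742 = 0.0681  (Nike)
  w_6 = 0.021124·5.6376 + 0.006819·21.9149 = 0.2685  (Visa)
Σw_i=1.0000  μᵀw=0.1190
σ²=wᵀΣw=λ₁·μ_p+λ₂ = 0.021124·0.119 + 0.006819 = 0.009332 ≈ 0.0093

0.1853


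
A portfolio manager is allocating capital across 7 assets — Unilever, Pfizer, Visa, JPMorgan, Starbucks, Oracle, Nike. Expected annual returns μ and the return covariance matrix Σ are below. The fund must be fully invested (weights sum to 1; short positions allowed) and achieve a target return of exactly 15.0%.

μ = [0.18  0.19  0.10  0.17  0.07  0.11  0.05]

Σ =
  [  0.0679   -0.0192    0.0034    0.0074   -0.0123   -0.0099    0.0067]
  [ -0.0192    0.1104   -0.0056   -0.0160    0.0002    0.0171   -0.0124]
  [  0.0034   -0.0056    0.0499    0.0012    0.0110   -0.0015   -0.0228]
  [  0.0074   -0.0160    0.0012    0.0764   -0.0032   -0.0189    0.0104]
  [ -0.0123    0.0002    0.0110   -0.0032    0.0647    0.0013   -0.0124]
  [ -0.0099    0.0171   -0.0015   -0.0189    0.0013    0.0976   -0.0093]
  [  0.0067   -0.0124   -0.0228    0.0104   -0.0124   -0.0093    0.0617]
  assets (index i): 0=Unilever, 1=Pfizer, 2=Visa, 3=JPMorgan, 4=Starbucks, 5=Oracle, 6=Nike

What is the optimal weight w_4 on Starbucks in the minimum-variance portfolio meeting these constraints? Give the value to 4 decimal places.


p=Σ⁻¹μ = [3.3785  2.8019  2.6739  2.6467  1.7720  1.7150  2.1632]
q=Σ⁻¹𝟙 = [19.1572  17.4110  31.4732  14.5102  20.4725  15.3264  33.2353]
a=μᵀp=2.278669  b=𝟙ᵀp=17.151180  c=𝟙ᵀq=151.585821  D=ac−b²=51.250935
λ₁=(c·0.150−b)/D = (151.585821·0.150−17.151180)/51.250935 = 0.109007
λ₂=(a−b·0.150)/D = (2.278669−17.151180·0.150)/51.250935 = -0.005737
w* = 0.109007·p + -0.005737·q:
  w_0 = 0.109007·3.3785 + -0.005737·19.1572 = 0.2584  (Unilever)
  w_1 = 0.109007·2.8019 + -0.005737·17.4110 = 0.2055  (Pfizer)
  w_2 = 0.109007·2.6739 + -0.005737·31.4732 = 0.1109  (Visa)
  w_3 = 0.109007·2.6467 + -0.005737·14.5102 = 0.2053  (JPMorgan)
  w_4 = 0.109007·1.7720 + -0.005737·20.4725 = 0.0757  (Starbucks)
  w_5 = 0.109007·1.7150 + -0.005737·15.3264 = 0.0990  (Oracle)
  w_6 = 0.109007·2.1632 + -0.005737·33.2353 = 0.0451  (Nike)
Σw_i=1.0000  μᵀw=0.1500
σ²=wᵀΣw=λ₁·μ_p+λ₂ = 0.109007·0.150 + -0.005737 = 0.010614 ≈ 0.0106

0.0757


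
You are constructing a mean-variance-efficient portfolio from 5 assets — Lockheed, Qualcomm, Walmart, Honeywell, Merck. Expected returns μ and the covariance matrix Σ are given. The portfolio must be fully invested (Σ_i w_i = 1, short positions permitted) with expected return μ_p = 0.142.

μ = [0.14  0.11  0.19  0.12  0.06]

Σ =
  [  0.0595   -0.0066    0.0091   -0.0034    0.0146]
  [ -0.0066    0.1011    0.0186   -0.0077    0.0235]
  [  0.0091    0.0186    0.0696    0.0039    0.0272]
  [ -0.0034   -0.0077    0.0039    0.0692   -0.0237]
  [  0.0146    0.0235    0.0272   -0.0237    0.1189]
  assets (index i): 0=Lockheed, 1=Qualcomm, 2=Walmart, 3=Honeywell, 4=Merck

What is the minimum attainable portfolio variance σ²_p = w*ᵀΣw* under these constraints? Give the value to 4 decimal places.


0.0195

g=Σ⁻¹μ = [2.2702  1.0096  2.0985  1.8077  -0.0934]
h=Σ⁻¹𝟙 = [16.3519  9.6808  5.9690  18.3152  6.7744]
a=μᵀg=1.038912  b=𝟙ᵀg=7.092558  c=𝟙ᵀh=57.091354  D=ac−b²=9.008528
λ₁=(c·0.142−b)/D = (57.091354·0.142−7.092558)/9.008528 = 0.112606
λ₂=(a−b·0.142)/D = (1.038912−7.092558·0.142)/9.008528 = 0.003527
w* = 0.112606·g + 0.003527·h:
  w_0 = 0.112606·2.2702 + 0.003527·16.3519 = 0.3133  (Lockheed)
  w_1 = 0.112606·1.0096 + 0.003527·9.6808 = 0.1478  (Qualcomm)
  w_2 = 0.112606·2.0985 + 0.003527·5.9690 = 0.2574  (Walmart)
  w_3 = 0.112606·1.8077 + 0.003527·18.3152 = 0.2682  (Honeywell)
  w_4 = 0.112606·-0.0934 + 0.003527·6.7744 = 0.0134  (Merck)
Σw_i=1.0000  μᵀw=0.1420
σ²=wᵀΣw=λ₁·μ_p+λ₂ = 0.112606·0.142 + 0.003527 = 0.019517 ≈ 0.0195


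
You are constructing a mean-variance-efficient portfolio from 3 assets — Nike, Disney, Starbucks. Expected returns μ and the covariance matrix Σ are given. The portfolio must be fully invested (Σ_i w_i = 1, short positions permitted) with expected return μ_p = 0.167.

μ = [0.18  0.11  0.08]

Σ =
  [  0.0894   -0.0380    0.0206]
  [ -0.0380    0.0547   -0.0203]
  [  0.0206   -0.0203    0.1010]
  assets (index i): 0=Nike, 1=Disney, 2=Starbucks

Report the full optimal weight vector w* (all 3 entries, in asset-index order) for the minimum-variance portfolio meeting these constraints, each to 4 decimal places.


p=Σ⁻¹μ = [3.9651  5.1430  1.0170]
q=Σ⁻¹𝟙 = [25.5697  40.8292  12.8920]
a=μᵀp=1.360812  b=𝟙ᵀp=10.125130  c=𝟙ᵀq=79.291004  D=ac−b²=5.381864
λ₁=(c·0.167−b)/D = (79.291004·0.167−10.125130)/5.381864 = 0.579068
λ₂=(a−b·0.167)/D = (1.360812−10.125130·0.167)/5.381864 = -0.061333
w* = 0.579068·p + -0.061333·q:
  w_0 = 0.579068·3.9651 + -0.061333·25.5697 = 0.7278  (Nike)
  w_1 = 0.579068·5.1430 + -0.061333·40.8292 = 0.4740  (Disney)
  w_2 = 0.579068·1.0170 + -0.061333·12.8920 = -0.2018  (Starbucks)
Σw_i=1.0000  μᵀw=0.1670
σ²=wᵀΣw=λ₁·μ_p+λ₂ = 0.579068·0.167 + -0.061333 = 0.035372 ≈ 0.0354

0.7278  0.4740  -0.2018


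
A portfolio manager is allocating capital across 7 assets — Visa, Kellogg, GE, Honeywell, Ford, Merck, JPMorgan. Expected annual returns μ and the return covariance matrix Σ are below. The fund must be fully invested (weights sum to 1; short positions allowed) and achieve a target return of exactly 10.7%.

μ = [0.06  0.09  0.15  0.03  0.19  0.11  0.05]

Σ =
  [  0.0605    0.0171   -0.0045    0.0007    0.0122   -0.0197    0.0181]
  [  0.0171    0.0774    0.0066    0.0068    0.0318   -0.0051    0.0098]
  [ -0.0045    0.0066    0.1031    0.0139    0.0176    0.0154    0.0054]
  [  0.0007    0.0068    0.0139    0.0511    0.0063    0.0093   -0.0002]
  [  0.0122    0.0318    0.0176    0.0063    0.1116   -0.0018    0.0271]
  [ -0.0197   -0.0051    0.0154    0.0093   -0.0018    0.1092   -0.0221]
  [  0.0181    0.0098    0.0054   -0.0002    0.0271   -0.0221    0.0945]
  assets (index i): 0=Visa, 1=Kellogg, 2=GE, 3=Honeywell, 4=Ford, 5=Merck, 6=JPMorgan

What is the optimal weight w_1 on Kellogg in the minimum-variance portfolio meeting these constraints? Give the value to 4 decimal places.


0.0869

g=Σ⁻¹μ = [1.0337  0.3746  1.0994  -0.1392  1.3074  1.1128  0.1145]
h=Σ⁻¹𝟙 = [15.8250  6.6567  5.4245  14.6079  1.6782  12.1516  8.9421]
a=μᵀg=0.633011  b=𝟙ᵀg=4.903168  c=𝟙ᵀh=65.286079  D=ac−b²=17.285730
λ₁=(c·0.107−b)/D = (65.286079·0.107−4.903168)/17.285730 = 0.120472
λ₂=(a−b·0.107)/D = (0.633011−4.903168·0.107)/17.285730 = 0.006269
w* = 0.120472·g + 0.006269·h:
  w_0 = 0.120472·1.0337 + 0.006269·15.8250 = 0.2237  (Visa)
  w_1 = 0.120472·0.3746 + 0.006269·6.6567 = 0.0869  (Kellogg)
  w_2 = 0.120472·1.0994 + 0.006269·5.4245 = 0.1665  (GE)
  w_3 = 0.120472·-0.1392 + 0.006269·14.6079 = 0.0748  (Honeywell)
  w_4 = 0.120472·1.3074 + 0.006269·1.6782 = 0.1680  (Ford)
  w_5 = 0.120472·1.1128 + 0.006269·12.1516 = 0.2102  (Merck)
  w_6 = 0.120472·0.1145 + 0.006269·8.9421 = 0.0699  (JPMorgan)
Σw_i=1.0000  μᵀw=0.1070
σ²=wᵀΣw=λ₁·μ_p+λ₂ = 0.120472·0.107 + 0.006269 = 0.019160 ≈ 0.0192


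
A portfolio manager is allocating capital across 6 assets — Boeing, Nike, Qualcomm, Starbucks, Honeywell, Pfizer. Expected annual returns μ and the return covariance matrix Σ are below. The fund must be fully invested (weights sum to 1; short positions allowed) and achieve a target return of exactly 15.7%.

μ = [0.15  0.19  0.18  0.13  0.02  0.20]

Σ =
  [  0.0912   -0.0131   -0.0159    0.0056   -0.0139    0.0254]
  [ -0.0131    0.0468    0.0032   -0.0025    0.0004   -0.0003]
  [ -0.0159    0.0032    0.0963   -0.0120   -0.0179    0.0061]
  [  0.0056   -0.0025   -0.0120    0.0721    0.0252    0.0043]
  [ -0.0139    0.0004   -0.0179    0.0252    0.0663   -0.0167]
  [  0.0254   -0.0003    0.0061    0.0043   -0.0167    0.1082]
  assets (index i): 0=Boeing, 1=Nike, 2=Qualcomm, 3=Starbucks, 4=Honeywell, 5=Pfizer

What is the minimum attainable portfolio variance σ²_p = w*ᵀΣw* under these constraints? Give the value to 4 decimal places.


0.0113

x=Σ⁻¹μ = [2.4618  4.6708  2.4629  1.7194  1.1155  1.2485]
y=Σ⁻¹𝟙 = [18.5889  25.6718  17.2812  7.9972  22.2371  7.0897]
a=μᵀx=2.195574  b=𝟙ᵀx=13.678883  c=𝟙ᵀy=98.865712  D=ac−b²=29.955110
λ₁=(c·0.157−b)/D = (98.865712·0.157−13.678883)/29.955110 = 0.061527
λ₂=(a−b·0.157)/D = (2.195574−13.678883·0.157)/29.955110 = 0.001602
w* = 0.061527·x + 0.001602·y:
  w_0 = 0.061527·2.4618 + 0.001602·18.5889 = 0.1812  (Boeing)
  w_1 = 0.061527·4.6708 + 0.001602·25.6718 = 0.3285  (Nike)
  w_2 = 0.061527·2.4629 + 0.001602·17.2812 = 0.1792  (Qualcomm)
  w_3 = 0.061527·1.7194 + 0.001602·7.9972 = 0.1186  (Starbucks)
  w_4 = 0.061527·1.1155 + 0.001602·22.2371 = 0.1043  (Honeywell)
  w_5 = 0.061527·1.2485 + 0.001602·7.0897 = 0.0882  (Pfizer)
Σw_i=1.0000  μᵀw=0.1570
σ²=wᵀΣw=λ₁·μ_p+λ₂ = 0.061527·0.157 + 0.001602 = 0.011262 ≈ 0.0113


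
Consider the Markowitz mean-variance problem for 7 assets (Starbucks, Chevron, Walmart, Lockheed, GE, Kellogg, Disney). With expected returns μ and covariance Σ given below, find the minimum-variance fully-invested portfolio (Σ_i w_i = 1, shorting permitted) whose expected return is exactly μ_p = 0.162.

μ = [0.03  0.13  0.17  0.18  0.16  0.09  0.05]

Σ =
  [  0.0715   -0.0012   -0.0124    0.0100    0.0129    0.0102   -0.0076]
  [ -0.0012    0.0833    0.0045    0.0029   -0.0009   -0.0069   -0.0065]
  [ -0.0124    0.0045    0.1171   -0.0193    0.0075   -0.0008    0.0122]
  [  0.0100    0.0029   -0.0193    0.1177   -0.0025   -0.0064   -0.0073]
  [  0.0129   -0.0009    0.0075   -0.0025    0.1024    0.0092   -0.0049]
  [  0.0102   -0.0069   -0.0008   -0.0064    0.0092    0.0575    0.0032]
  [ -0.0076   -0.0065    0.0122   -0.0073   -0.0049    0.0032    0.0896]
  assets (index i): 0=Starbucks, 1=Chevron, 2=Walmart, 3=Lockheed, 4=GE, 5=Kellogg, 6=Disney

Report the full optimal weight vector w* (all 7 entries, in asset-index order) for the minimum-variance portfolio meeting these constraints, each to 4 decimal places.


x=Σ⁻¹μ = [0.0222  1.6180  1.5636  1.9068  1.3805  1.7333  0.6333]
y=Σ⁻¹𝟙 = [12.1026  13.7194  9.3729  10.4855  7.0624  16.3591  12.5626]
a=μᵀx=1.228599  b=𝟙ᵀx=8.857820  c=𝟙ᵀy=81.664562  D=ac−b²=21.872055
λ₁=(c·0.162−b)/D = (81.664562·0.162−8.857820)/21.872055 = 0.199882
λ₂=(a−b·0.162)/D = (1.228599−8.857820·0.162)/21.872055 = -0.009435
w* = 0.199882·x + -0.009435·y:
  w_0 = 0.199882·0.0222 + -0.009435·12.1026 = -0.1098  (Starbucks)
  w_1 = 0.199882·1.6180 + -0.009435·13.7194 = 0.1940  (Chevron)
  w_2 = 0.199882·1.5636 + -0.009435·9.3729 = 0.2241  (Walmart)
  w_3 = 0.199882·1.9068 + -0.009435·10.4855 = 0.2822  (Lockheed)
  w_4 = 0.199882·1.3805 + -0.009435·7.0624 = 0.2093  (GE)
  w_5 = 0.199882·1.7333 + -0.009435·16.3591 = 0.1921  (Kellogg)
  w_6 = 0.199882·0.6333 + -0.009435·12.5626 = 0.0081  (Disney)
Σw_i=1.0000  μᵀw=0.1620
σ²=wᵀΣw=λ₁·μ_p+λ₂ = 0.199882·0.162 + -0.009435 = 0.022946 ≈ 0.0229

-0.1098  0.1940  0.2241  0.2822  0.2093  0.1921  0.0081


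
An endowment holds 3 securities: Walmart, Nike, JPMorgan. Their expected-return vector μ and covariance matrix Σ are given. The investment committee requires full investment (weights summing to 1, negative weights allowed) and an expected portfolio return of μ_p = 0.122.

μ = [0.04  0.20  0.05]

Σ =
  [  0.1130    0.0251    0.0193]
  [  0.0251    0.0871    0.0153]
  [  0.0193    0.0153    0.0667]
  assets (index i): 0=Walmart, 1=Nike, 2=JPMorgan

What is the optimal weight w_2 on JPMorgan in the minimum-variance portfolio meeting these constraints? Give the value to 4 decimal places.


0.3812

x=Σ⁻¹μ = [-0.2062  2.3064  0.2802]
y=Σ⁻¹𝟙 = [5.0836  7.9617  11.6952]
a=μᵀx=0.467045  b=𝟙ᵀx=2.380448  c=𝟙ᵀy=24.740525  D=ac−b²=5.888403
λ₁=(c·0.122−b)/D = (24.740525·0.122−2.380448)/5.888403 = 0.108331
λ₂=(a−b·0.122)/D = (0.467045−2.380448·0.122)/5.888403 = 0.029996
w* = 0.108331·x + 0.029996·y:
  w_0 = 0.108331·-0.2062 + 0.029996·5.0836 = 0.1302  (Walmart)
  w_1 = 0.108331·2.3064 + 0.029996·7.9617 = 0.4887  (Nike)
  w_2 = 0.108331·0.2802 + 0.029996·11.6952 = 0.3812  (JPMorgan)
Σw_i=1.0000  μᵀw=0.1220
σ²=wᵀΣw=λ₁·μ_p+λ₂ = 0.108331·0.122 + 0.029996 = 0.043213 ≈ 0.0432


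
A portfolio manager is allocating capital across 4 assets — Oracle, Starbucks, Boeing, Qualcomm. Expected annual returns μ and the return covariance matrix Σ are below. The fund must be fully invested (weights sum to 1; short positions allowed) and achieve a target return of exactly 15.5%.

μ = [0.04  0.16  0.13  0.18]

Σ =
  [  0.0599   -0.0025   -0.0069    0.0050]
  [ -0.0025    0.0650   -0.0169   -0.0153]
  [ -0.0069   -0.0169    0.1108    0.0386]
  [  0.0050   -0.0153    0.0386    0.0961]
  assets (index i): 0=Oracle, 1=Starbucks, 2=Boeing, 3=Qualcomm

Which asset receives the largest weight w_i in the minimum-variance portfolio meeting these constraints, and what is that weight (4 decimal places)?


Starbucks (0.4894)

g=Σ⁻¹μ = [0.7608  3.2148  1.0394  1.9278]
h=Σ⁻¹𝟙 = [18.0290  20.7917  10.3105  8.6366]
a=μᵀg=1.026929  b=𝟙ᵀg=6.942799  c=𝟙ᵀh=57.767902  D=ac−b²=11.121104
λ₁=(c·0.155−b)/D = (57.767902·0.155−6.942799)/11.121104 = 0.180848
λ₂=(a−b·0.155)/D = (1.026929−6.942799·0.155)/11.121104 = -0.004424
w* = 0.180848·g + -0.004424·h:
  w_0 = 0.180848·0.7608 + -0.004424·18.0290 = 0.0578  (Oracle)
  w_1 = 0.180848·3.2148 + -0.004424·20.7917 = 0.4894  (Starbucks)
  w_2 = 0.180848·1.0394 + -0.004424·10.3105 = 0.1424  (Boeing)
  w_3 = 0.180848·1.9278 + -0.004424·8.6366 = 0.3104  (Qualcomm)
Σw_i=1.0000  μᵀw=0.1550
σ²=wᵀΣw=λ₁·μ_p+λ₂ = 0.180848·0.155 + -0.004424 = 0.023607 ≈ 0.0236


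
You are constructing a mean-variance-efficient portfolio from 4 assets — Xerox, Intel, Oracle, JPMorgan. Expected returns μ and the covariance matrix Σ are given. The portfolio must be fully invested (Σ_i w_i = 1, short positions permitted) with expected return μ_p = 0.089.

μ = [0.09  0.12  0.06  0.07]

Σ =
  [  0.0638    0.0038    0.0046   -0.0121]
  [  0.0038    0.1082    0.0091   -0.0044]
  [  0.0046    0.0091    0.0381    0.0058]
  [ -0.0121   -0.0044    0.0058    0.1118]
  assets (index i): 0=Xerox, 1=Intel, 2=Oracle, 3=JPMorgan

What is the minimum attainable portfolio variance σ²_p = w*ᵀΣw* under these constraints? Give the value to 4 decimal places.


0.0220

u=Σ⁻¹μ = [1.4205  1.0022  1.0475  0.7650]
v=Σ⁻¹𝟙 = [15.5781  7.3180  21.1227  9.8227]
a=μᵀu=0.364505  b=𝟙ᵀu=4.235142  c=𝟙ᵀv=53.841532  D=ac−b²=1.689057
λ₁=(c·0.089−b)/D = (53.841532·0.089−4.235142)/1.689057 = 0.329625
λ₂=(a−b·0.089)/D = (0.364505−4.235142·0.089)/1.689057 = -0.007355
w* = 0.329625·u + -0.007355·v:
  w_0 = 0.329625·1.4205 + -0.007355·15.5781 = 0.3537  (Xerox)
  w_1 = 0.329625·1.0022 + -0.007355·7.3180 = 0.2765  (Intel)
  w_2 = 0.329625·1.0475 + -0.007355·21.1227 = 0.1899  (Oracle)
  w_3 = 0.329625·0.7650 + -0.007355·9.8227 = 0.1799  (JPMorgan)
Σw_i=1.0000  μᵀw=0.0890
σ²=wᵀΣw=λ₁·μ_p+λ₂ = 0.329625·0.089 + -0.007355 = 0.021982 ≈ 0.0220


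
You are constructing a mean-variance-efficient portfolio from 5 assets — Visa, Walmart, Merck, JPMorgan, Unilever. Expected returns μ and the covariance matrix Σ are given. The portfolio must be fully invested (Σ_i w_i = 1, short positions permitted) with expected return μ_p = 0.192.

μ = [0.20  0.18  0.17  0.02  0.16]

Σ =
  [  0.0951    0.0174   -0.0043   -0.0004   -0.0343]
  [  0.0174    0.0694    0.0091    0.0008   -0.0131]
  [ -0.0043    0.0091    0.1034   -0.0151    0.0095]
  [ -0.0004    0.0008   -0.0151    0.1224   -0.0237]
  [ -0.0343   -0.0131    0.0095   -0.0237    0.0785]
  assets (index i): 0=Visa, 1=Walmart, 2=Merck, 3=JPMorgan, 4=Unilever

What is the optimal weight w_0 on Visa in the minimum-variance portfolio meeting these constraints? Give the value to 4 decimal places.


u=Σ⁻¹μ = [3.1754  2.3586  1.3628  1.0983  3.9859]
v=Σ⁻¹𝟙 = [17.9028  13.5031  8.9201  14.2842  26.0478]
a=μᵀu=1.950996  b=𝟙ᵀu=11.980868  c=𝟙ᵀv=80.658000  D=ac−b²=13.822210
λ₁=(c·0.192−b)/D = (80.658000·0.192−11.980868)/13.822210 = 0.253611
λ₂=(a−b·0.192)/D = (1.950996−11.980868·0.192)/13.822210 = -0.025273
w* = 0.253611·u + -0.025273·v:
  w_0 = 0.253611·3.1754 + -0.025273·17.9028 = 0.3528  (Visa)
  w_1 = 0.253611·2.3586 + -0.025273·13.5031 = 0.2569  (Walmart)
  w_2 = 0.253611·1.3628 + -0.025273·8.9201 = 0.1202  (Merck)
  w_3 = 0.253611·1.0983 + -0.025273·14.2842 = -0.0825  (JPMorgan)
  w_4 = 0.253611·3.9859 + -0.025273·26.0478 = 0.3526  (Unilever)
Σw_i=1.0000  μᵀw=0.1920
σ²=wᵀΣw=λ₁·μ_p+λ₂ = 0.253611·0.192 + -0.025273 = 0.023420 ≈ 0.0234

0.3528


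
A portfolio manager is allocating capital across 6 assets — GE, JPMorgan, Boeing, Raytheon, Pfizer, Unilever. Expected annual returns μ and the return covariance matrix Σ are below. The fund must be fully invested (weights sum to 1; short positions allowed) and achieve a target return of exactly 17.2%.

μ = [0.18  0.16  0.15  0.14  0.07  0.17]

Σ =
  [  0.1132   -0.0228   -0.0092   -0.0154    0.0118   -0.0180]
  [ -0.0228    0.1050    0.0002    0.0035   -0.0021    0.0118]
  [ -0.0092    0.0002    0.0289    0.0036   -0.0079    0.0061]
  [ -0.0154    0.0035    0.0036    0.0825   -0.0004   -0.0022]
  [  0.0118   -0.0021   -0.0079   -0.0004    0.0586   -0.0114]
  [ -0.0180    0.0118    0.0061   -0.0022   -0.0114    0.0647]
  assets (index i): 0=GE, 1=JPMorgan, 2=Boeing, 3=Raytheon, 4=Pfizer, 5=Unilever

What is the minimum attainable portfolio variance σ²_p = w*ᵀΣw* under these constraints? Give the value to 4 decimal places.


p=Σ⁻¹μ = [2.9605  1.7916  5.7936  2.0109  2.0422  3.0064]
q=Σ⁻¹𝟙 = [16.7654  10.9788  40.5559  13.6314  23.3129  18.8654]
a=μᵀp=2.624149  b=𝟙ᵀp=17.605171  c=𝟙ᵀq=124.109711  D=ac−b²=15.740327
λ₁=(c·0.172−b)/D = (124.109711·0.172−17.605171)/15.740327 = 0.237714
λ₂=(a−b·0.172)/D = (2.624149−17.605171·0.172)/15.740327 = -0.025663
w* = 0.237714·p + -0.025663·q:
  w_0 = 0.237714·2.9605 + -0.025663·16.7654 = 0.2735  (GE)
  w_1 = 0.237714·1.7916 + -0.025663·10.9788 = 0.1441  (JPMorgan)
  w_2 = 0.237714·5.7936 + -0.025663·40.5559 = 0.3364  (Boeing)
  w_3 = 0.237714·2.0109 + -0.025663·13.6314 = 0.1282  (Raytheon)
  w_4 = 0.237714·2.0422 + -0.025663·23.3129 = -0.1128  (Pfizer)
  w_5 = 0.237714·3.0064 + -0.025663·18.8654 = 0.2305  (Unilever)
Σw_i=1.0000  μᵀw=0.1720
σ²=wᵀΣw=λ₁·μ_p+λ₂ = 0.237714·0.172 + -0.025663 = 0.015224 ≈ 0.0152

0.0152


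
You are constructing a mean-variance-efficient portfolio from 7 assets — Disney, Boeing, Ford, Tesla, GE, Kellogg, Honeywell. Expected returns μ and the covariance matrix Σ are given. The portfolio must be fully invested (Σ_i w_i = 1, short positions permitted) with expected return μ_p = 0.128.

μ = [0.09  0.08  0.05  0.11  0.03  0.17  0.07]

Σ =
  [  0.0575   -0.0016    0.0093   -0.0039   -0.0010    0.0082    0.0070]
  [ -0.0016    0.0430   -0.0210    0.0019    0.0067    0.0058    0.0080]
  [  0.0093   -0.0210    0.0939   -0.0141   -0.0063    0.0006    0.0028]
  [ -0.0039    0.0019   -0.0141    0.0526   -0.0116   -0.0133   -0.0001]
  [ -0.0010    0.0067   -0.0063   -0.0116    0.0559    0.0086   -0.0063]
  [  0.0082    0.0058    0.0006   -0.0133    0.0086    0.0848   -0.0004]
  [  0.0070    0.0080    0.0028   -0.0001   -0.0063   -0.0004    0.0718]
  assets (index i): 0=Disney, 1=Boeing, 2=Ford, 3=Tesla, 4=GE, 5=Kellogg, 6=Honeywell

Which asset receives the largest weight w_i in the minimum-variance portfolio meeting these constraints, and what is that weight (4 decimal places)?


p=Σ⁻¹μ = [1.2423  1.8550  1.3340  3.2213  0.9000  2.1655  0.6906]
q=Σ⁻¹𝟙 = [14.3785  25.3012  21.0256  32.9387  23.8258  11.3249  11.0863]
a=μᵀp=1.124727  b=𝟙ᵀp=11.408741  c=𝟙ᵀq=139.880936  D=ac−b²=27.168479
λ₁=(c·0.128−b)/D = (139.880936·0.128−11.408741)/27.168479 = 0.239101
λ₂=(a−b·0.128)/D = (1.124727−11.408741·0.128)/27.168479 = -0.012352
w* = 0.239101·p + -0.012352·q:
  w_0 = 0.239101·1.2423 + -0.012352·14.3785 = 0.1194  (Disney)
  w_1 = 0.239101·1.8550 + -0.012352·25.3012 = 0.1310  (Boeing)
  w_2 = 0.239101·1.3340 + -0.012352·21.0256 = 0.0592  (Ford)
  w_3 = 0.239101·3.2213 + -0.012352·32.9387 = 0.3633  (Tesla)
  w_4 = 0.239101·0.9000 + -0.012352·23.8258 = -0.0791  (GE)
  w_5 = 0.239101·2.1655 + -0.012352·11.3249 = 0.3779  (Kellogg)
  w_6 = 0.239101·0.6906 + -0.012352·11.0863 = 0.0282  (Honeywell)
Σw_i=1.0000  μᵀw=0.1280
σ²=wᵀΣw=λ₁·μ_p+λ₂ = 0.239101·0.128 + -0.012352 = 0.018253 ≈ 0.0183

Kellogg (0.3779)


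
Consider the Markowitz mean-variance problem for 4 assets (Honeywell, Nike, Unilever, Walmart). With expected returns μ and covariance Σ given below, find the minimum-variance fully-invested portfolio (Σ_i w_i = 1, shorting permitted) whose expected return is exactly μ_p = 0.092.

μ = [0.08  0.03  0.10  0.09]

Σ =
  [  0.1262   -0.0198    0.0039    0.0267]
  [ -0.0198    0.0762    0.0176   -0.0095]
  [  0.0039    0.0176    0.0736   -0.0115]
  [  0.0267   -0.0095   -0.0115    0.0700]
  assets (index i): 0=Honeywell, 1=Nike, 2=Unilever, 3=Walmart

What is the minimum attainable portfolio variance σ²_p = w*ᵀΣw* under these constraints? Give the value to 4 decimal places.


p=Σ⁻¹μ = [0.3311  0.3156  1.4918  1.4473]
q=Σ⁻¹𝟙 = [6.3828  13.8858  12.3925  15.7716]
a=μᵀp=0.315400  b=𝟙ᵀp=3.585890  c=𝟙ᵀq=48.432700  D=ac−b²=2.417083
λ₁=(c·0.092−b)/D = (48.432700·0.092−3.585890)/2.417083 = 0.359904
λ₂=(a−b·0.092)/D = (0.315400−3.585890·0.092)/2.417083 = -0.006000
w* = 0.359904·p + -0.006000·q:
  w_0 = 0.359904·0.3311 + -0.006000·6.3828 = 0.0809  (Honeywell)
  w_1 = 0.359904·0.3156 + -0.006000·13.8858 = 0.0303  (Nike)
  w_2 = 0.359904·1.4918 + -0.006000·12.3925 = 0.4626  (Unilever)
  w_3 = 0.359904·1.4473 + -0.006000·15.7716 = 0.4263  (Walmart)
Σw_i=1.0000  μᵀw=0.0920
σ²=wᵀΣw=λ₁·μ_p+λ₂ = 0.359904·0.092 + -0.006000 = 0.027112 ≈ 0.0271

0.0271
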